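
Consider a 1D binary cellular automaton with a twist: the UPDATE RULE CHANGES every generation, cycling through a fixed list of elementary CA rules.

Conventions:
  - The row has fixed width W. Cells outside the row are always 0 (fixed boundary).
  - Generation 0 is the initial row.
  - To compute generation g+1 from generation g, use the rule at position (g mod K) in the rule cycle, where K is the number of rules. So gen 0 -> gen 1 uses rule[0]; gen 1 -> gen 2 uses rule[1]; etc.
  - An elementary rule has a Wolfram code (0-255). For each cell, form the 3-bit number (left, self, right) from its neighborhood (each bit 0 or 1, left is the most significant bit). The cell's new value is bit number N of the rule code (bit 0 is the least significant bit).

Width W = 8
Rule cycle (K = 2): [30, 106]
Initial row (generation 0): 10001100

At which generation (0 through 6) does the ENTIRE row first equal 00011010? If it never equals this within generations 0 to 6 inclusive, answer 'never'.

Gen 0: 10001100
Gen 1 (rule 30): 11011010
Gen 2 (rule 106): 11111100
Gen 3 (rule 30): 10000010
Gen 4 (rule 106): 00000100
Gen 5 (rule 30): 00001110
Gen 6 (rule 106): 00011010

Answer: 6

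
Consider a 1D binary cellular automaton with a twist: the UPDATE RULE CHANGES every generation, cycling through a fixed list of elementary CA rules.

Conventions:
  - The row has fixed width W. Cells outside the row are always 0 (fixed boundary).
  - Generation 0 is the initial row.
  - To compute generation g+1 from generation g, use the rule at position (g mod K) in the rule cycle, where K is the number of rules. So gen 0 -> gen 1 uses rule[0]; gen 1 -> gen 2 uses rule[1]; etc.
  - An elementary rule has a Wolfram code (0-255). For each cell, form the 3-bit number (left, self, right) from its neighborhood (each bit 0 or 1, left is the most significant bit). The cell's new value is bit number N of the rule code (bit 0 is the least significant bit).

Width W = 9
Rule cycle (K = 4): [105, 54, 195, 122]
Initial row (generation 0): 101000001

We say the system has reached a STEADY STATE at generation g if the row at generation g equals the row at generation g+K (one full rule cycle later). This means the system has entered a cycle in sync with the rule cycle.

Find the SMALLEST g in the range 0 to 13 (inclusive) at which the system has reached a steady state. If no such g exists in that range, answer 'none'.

Answer: none

Derivation:
Gen 0: 101000001
Gen 1 (rule 105): 010011100
Gen 2 (rule 54): 111100010
Gen 3 (rule 195): 011101100
Gen 4 (rule 122): 110111110
Gen 5 (rule 105): 111100010
Gen 6 (rule 54): 000010111
Gen 7 (rule 195): 111100011
Gen 8 (rule 122): 100110111
Gen 9 (rule 105): 000111101
Gen 10 (rule 54): 001000011
Gen 11 (rule 195): 110011101
Gen 12 (rule 122): 111110110
Gen 13 (rule 105): 100011110
Gen 14 (rule 54): 110100001
Gen 15 (rule 195): 010001110
Gen 16 (rule 122): 101011011
Gen 17 (rule 105): 010111111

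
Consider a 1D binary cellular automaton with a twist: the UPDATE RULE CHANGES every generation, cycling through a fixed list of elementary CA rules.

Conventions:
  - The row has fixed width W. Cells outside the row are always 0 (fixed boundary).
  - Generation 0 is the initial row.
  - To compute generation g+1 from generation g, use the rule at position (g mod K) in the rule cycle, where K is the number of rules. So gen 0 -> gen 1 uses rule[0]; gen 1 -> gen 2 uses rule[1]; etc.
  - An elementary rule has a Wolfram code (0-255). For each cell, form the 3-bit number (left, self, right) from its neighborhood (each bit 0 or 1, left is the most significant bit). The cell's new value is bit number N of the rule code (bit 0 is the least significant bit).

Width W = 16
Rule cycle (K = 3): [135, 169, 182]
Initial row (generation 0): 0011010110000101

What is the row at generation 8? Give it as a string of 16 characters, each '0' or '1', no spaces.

Answer: 0110110101000110

Derivation:
Gen 0: 0011010110000101
Gen 1 (rule 135): 1100010000111101
Gen 2 (rule 169): 1001000110111010
Gen 3 (rule 182): 1111101001010111
Gen 4 (rule 135): 0111001011010010
Gen 5 (rule 169): 0110000110100000
Gen 6 (rule 182): 1001001001110000
Gen 7 (rule 135): 1011011010100111
Gen 8 (rule 169): 0110110101000110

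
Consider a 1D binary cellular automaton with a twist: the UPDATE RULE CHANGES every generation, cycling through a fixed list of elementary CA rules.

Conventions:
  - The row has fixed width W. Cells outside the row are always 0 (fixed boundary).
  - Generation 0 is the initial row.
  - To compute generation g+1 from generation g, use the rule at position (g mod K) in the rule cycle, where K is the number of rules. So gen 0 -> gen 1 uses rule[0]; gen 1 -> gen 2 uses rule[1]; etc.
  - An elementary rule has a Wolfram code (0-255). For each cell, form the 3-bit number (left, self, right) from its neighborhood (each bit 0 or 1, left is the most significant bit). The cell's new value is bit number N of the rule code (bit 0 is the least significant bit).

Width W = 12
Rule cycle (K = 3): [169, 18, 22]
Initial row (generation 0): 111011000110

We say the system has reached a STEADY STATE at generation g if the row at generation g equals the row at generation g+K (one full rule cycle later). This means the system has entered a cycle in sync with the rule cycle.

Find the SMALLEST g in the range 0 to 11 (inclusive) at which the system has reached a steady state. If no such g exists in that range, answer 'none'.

Answer: 8

Derivation:
Gen 0: 111011000110
Gen 1 (rule 169): 110110010100
Gen 2 (rule 18): 000001100010
Gen 3 (rule 22): 000010010111
Gen 4 (rule 169): 111000001110
Gen 5 (rule 18): 000100010001
Gen 6 (rule 22): 001110111011
Gen 7 (rule 169): 101101110110
Gen 8 (rule 18): 000000000001
Gen 9 (rule 22): 000000000011
Gen 10 (rule 169): 111111111010
Gen 11 (rule 18): 000000000001
Gen 12 (rule 22): 000000000011
Gen 13 (rule 169): 111111111010
Gen 14 (rule 18): 000000000001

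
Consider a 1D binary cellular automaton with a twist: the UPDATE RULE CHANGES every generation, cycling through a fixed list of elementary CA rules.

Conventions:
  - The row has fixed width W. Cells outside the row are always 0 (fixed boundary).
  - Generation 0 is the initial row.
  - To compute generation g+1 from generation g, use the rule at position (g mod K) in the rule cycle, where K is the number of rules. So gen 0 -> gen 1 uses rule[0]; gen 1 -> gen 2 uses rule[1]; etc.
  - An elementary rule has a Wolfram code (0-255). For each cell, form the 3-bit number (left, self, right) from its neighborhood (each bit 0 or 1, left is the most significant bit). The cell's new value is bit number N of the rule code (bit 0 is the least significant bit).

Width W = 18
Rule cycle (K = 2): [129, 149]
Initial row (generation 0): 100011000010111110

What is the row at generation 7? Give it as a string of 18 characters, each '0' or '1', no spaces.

Gen 0: 100011000010111110
Gen 1 (rule 129): 001000011000011100
Gen 2 (rule 149): 101111000111001011
Gen 3 (rule 129): 000110010010000000
Gen 4 (rule 149): 110001011011111111
Gen 5 (rule 129): 000100000001111110
Gen 6 (rule 149): 110111111100111101
Gen 7 (rule 129): 000011111000011000

Answer: 000011111000011000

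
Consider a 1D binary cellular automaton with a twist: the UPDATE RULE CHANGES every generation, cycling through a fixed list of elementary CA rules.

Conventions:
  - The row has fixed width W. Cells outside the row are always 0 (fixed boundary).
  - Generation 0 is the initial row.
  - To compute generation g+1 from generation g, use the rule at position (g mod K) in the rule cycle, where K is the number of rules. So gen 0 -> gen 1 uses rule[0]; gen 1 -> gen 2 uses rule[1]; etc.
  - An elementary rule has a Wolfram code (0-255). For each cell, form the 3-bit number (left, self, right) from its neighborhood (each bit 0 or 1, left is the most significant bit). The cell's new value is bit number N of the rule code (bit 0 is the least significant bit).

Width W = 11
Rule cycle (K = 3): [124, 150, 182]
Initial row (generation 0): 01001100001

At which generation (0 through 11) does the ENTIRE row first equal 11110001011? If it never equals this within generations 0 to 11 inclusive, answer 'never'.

Gen 0: 01001100001
Gen 1 (rule 124): 01101110001
Gen 2 (rule 150): 10000101011
Gen 3 (rule 182): 11001111100
Gen 4 (rule 124): 11101000110
Gen 5 (rule 150): 01001101001
Gen 6 (rule 182): 11110011111
Gen 7 (rule 124): 10011010001
Gen 8 (rule 150): 11100011011
Gen 9 (rule 182): 01010100100
Gen 10 (rule 124): 01111110110
Gen 11 (rule 150): 10111100001

Answer: never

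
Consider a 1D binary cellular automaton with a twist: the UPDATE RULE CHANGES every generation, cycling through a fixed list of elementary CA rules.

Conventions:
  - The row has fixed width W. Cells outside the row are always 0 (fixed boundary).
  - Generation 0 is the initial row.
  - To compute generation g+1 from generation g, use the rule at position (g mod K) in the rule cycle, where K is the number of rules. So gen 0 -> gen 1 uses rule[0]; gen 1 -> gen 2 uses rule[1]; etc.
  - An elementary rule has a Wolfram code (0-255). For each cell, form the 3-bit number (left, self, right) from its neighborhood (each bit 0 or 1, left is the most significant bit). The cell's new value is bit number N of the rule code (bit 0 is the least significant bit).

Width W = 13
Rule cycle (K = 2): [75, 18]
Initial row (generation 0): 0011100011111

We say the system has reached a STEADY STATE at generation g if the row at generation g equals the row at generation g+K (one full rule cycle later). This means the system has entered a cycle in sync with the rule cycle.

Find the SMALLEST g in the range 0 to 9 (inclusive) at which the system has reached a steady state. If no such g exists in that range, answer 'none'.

Answer: 8

Derivation:
Gen 0: 0011100011111
Gen 1 (rule 75): 1110101110001
Gen 2 (rule 18): 0000000001010
Gen 3 (rule 75): 1111111110000
Gen 4 (rule 18): 0000000001000
Gen 5 (rule 75): 1111111110011
Gen 6 (rule 18): 0000000001100
Gen 7 (rule 75): 1111111111101
Gen 8 (rule 18): 0000000000000
Gen 9 (rule 75): 1111111111111
Gen 10 (rule 18): 0000000000000
Gen 11 (rule 75): 1111111111111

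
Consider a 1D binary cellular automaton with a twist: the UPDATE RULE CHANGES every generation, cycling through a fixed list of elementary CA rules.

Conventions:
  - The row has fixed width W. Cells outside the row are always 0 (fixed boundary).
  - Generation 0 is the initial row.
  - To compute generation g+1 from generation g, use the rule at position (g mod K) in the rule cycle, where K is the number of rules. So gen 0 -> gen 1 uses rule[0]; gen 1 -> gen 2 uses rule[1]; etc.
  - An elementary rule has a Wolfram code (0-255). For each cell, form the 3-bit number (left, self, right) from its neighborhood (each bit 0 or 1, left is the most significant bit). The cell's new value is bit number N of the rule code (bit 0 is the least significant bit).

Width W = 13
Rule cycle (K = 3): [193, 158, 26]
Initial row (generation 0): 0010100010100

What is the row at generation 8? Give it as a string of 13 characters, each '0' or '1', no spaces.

Gen 0: 0010100010100
Gen 1 (rule 193): 1000001000001
Gen 2 (rule 158): 1100011100011
Gen 3 (rule 26): 1010110010110
Gen 4 (rule 193): 0000010000010
Gen 5 (rule 158): 0000111000111
Gen 6 (rule 26): 0001100101100
Gen 7 (rule 193): 1100100000101
Gen 8 (rule 158): 1011110001101

Answer: 1011110001101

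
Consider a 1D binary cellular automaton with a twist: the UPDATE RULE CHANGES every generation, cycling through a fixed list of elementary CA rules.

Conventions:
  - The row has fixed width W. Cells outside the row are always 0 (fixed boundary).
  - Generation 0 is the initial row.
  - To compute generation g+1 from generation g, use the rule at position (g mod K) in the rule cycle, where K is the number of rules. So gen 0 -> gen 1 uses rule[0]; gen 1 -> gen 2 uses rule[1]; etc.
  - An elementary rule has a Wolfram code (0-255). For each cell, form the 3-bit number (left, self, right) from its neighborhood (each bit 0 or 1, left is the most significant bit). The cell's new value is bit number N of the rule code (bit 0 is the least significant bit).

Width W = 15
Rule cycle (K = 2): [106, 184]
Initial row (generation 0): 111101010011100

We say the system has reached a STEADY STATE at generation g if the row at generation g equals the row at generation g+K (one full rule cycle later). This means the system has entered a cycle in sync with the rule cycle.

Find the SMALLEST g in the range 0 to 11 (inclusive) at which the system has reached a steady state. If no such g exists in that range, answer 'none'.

Answer: 2

Derivation:
Gen 0: 111101010011100
Gen 1 (rule 106): 100110100110100
Gen 2 (rule 184): 010101010101010
Gen 3 (rule 106): 101010101010100
Gen 4 (rule 184): 010101010101010
Gen 5 (rule 106): 101010101010100
Gen 6 (rule 184): 010101010101010
Gen 7 (rule 106): 101010101010100
Gen 8 (rule 184): 010101010101010
Gen 9 (rule 106): 101010101010100
Gen 10 (rule 184): 010101010101010
Gen 11 (rule 106): 101010101010100
Gen 12 (rule 184): 010101010101010
Gen 13 (rule 106): 101010101010100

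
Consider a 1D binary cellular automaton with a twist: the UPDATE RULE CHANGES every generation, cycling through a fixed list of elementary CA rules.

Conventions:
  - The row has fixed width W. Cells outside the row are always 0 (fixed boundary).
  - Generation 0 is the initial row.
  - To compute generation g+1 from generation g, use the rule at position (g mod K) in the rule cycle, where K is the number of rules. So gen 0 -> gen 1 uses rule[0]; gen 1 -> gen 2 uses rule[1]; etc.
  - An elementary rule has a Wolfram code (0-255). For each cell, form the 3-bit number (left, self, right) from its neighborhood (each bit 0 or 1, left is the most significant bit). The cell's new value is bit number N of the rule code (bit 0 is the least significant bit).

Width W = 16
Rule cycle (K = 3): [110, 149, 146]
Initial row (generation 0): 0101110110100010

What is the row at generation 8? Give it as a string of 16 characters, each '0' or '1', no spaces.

Answer: 0111001100101111

Derivation:
Gen 0: 0101110110100010
Gen 1 (rule 110): 1111011111100110
Gen 2 (rule 149): 0110001111010001
Gen 3 (rule 146): 1001010110001010
Gen 4 (rule 110): 1011111110011110
Gen 5 (rule 149): 1001111101001101
Gen 6 (rule 146): 0110111000110000
Gen 7 (rule 110): 1111101001110000
Gen 8 (rule 149): 0111001100101111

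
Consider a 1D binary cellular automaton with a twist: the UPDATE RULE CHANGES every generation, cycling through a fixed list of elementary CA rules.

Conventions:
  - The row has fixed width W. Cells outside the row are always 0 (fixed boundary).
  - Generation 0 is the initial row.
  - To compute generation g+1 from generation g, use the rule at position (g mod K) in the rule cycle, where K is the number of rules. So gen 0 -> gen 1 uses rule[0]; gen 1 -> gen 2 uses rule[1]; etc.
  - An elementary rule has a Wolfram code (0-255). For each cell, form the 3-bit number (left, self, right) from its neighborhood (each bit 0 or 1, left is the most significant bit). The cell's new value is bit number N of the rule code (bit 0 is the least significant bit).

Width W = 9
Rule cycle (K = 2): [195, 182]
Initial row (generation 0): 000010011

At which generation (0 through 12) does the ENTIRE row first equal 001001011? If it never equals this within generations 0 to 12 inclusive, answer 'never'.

Answer: never

Derivation:
Gen 0: 000010011
Gen 1 (rule 195): 111100101
Gen 2 (rule 182): 011011111
Gen 3 (rule 195): 101001111
Gen 4 (rule 182): 111110110
Gen 5 (rule 195): 011110010
Gen 6 (rule 182): 101101111
Gen 7 (rule 195): 000100111
Gen 8 (rule 182): 001111010
Gen 9 (rule 195): 110111000
Gen 10 (rule 182): 001010100
Gen 11 (rule 195): 110000001
Gen 12 (rule 182): 001000011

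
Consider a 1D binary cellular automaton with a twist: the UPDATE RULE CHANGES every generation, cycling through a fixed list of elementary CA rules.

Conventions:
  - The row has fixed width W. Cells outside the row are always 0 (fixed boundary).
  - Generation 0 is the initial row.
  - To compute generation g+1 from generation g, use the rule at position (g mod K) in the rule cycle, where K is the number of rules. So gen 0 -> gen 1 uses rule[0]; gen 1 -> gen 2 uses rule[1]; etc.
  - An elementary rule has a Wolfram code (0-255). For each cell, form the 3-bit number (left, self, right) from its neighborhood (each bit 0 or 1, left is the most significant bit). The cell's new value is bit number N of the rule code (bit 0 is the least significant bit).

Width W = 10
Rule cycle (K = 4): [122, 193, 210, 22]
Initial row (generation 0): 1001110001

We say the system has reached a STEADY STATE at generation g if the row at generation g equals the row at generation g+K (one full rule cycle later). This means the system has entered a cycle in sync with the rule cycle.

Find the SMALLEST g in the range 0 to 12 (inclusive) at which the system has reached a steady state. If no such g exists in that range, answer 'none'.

Gen 0: 1001110001
Gen 1 (rule 122): 0111011010
Gen 2 (rule 193): 0011001000
Gen 3 (rule 210): 0101110100
Gen 4 (rule 22): 1100000110
Gen 5 (rule 122): 1110001111
Gen 6 (rule 193): 0110100111
Gen 7 (rule 210): 1010011011
Gen 8 (rule 22): 1011100000
Gen 9 (rule 122): 0110110000
Gen 10 (rule 193): 0010010111
Gen 11 (rule 210): 0101100011
Gen 12 (rule 22): 1100010100
Gen 13 (rule 122): 1110101010
Gen 14 (rule 193): 0110000000
Gen 15 (rule 210): 1011000000
Gen 16 (rule 22): 1000100000

Answer: none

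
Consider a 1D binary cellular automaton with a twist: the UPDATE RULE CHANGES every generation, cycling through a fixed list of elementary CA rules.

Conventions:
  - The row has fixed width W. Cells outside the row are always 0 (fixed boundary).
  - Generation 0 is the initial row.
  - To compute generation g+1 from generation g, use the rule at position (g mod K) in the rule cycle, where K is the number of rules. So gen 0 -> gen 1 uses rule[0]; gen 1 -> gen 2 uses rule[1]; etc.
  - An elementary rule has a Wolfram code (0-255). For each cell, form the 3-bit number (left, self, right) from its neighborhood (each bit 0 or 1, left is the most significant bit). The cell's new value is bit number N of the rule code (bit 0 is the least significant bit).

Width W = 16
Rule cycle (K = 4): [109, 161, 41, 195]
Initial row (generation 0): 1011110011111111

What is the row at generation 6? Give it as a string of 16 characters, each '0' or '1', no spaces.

Answer: 0101001001010100

Derivation:
Gen 0: 1011110011111111
Gen 1 (rule 109): 1110010010000001
Gen 2 (rule 161): 0100000000111100
Gen 3 (rule 41): 0001111110100001
Gen 4 (rule 195): 1110111110001110
Gen 5 (rule 109): 1011100010101010
Gen 6 (rule 161): 0101001001010100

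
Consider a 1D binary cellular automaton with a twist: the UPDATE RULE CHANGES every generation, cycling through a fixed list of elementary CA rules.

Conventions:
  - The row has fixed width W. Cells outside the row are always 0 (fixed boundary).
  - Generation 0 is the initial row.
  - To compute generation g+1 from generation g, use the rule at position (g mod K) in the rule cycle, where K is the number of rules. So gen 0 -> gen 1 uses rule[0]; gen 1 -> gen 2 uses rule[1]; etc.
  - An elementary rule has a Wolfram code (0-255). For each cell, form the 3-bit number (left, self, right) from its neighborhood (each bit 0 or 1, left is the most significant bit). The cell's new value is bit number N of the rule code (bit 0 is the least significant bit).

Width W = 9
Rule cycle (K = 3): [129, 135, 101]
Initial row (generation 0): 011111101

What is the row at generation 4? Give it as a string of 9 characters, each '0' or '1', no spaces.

Gen 0: 011111101
Gen 1 (rule 129): 001111000
Gen 2 (rule 135): 110110011
Gen 3 (rule 101): 011010001
Gen 4 (rule 129): 000000100

Answer: 000000100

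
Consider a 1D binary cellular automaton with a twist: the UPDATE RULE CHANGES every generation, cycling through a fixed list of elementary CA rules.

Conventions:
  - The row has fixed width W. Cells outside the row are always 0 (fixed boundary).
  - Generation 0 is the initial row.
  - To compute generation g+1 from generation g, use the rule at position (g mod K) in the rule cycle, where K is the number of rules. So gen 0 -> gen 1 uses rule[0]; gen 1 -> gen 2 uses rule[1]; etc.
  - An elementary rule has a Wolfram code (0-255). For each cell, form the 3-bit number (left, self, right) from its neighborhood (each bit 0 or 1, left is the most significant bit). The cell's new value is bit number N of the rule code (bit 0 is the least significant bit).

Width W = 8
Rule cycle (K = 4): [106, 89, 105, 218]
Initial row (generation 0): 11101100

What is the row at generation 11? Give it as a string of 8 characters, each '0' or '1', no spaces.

Gen 0: 11101100
Gen 1 (rule 106): 10111100
Gen 2 (rule 89): 00100111
Gen 3 (rule 105): 10000101
Gen 4 (rule 218): 01001000
Gen 5 (rule 106): 10010000
Gen 6 (rule 89): 01001111
Gen 7 (rule 105): 00001001
Gen 8 (rule 218): 00010110
Gen 9 (rule 106): 00101110
Gen 10 (rule 89): 10001011
Gen 11 (rule 105): 00100111

Answer: 00100111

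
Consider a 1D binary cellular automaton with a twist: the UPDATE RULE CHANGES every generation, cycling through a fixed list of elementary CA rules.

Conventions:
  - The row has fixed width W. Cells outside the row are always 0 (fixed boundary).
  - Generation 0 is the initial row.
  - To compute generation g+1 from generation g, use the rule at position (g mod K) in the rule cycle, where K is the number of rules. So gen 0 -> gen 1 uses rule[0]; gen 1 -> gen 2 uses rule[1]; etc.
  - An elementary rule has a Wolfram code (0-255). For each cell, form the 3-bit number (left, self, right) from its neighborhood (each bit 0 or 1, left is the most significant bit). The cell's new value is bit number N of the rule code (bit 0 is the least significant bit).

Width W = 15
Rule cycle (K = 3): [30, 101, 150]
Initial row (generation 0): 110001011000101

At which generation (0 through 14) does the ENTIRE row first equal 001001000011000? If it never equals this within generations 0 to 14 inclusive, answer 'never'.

Gen 0: 110001011000101
Gen 1 (rule 30): 101011010101101
Gen 2 (rule 101): 111101111110111
Gen 3 (rule 150): 011000111100010
Gen 4 (rule 30): 110101100010111
Gen 5 (rule 101): 011110101011001
Gen 6 (rule 150): 101100101000111
Gen 7 (rule 30): 101011101101100
Gen 8 (rule 101): 111100110110101
Gen 9 (rule 150): 011011000000101
Gen 10 (rule 30): 110010100001101
Gen 11 (rule 101): 010011101100111
Gen 12 (rule 150): 111101000011010
Gen 13 (rule 30): 100001100110011
Gen 14 (rule 101): 101100100010001

Answer: never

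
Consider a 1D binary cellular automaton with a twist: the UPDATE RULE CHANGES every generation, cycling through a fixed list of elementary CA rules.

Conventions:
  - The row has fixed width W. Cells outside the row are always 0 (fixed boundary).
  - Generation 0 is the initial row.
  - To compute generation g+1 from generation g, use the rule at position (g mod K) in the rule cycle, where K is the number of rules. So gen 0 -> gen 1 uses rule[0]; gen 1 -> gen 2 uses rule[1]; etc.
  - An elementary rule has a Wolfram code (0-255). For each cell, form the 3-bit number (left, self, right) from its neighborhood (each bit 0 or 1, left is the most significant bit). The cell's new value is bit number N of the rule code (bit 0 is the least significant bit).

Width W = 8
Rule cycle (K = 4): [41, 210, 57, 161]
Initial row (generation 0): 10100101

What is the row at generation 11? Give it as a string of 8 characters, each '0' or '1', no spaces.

Answer: 11100101

Derivation:
Gen 0: 10100101
Gen 1 (rule 41): 01000010
Gen 2 (rule 210): 10100101
Gen 3 (rule 57): 01010010
Gen 4 (rule 161): 00100000
Gen 5 (rule 41): 10001111
Gen 6 (rule 210): 01010111
Gen 7 (rule 57): 00101100
Gen 8 (rule 161): 10010001
Gen 9 (rule 41): 00000100
Gen 10 (rule 210): 00001010
Gen 11 (rule 57): 11100101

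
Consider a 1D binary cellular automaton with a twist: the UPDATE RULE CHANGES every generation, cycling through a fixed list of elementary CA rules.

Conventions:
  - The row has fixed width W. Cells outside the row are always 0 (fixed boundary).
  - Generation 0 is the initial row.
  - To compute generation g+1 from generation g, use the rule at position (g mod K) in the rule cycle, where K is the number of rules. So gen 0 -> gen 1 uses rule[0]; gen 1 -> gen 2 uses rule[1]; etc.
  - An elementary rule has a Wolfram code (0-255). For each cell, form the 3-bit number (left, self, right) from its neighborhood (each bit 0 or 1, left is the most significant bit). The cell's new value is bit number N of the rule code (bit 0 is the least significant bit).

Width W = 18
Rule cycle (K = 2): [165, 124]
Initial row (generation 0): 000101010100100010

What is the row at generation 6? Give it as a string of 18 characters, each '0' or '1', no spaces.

Gen 0: 000101010100100010
Gen 1 (rule 165): 110111111100101010
Gen 2 (rule 124): 111100000110111111
Gen 3 (rule 165): 011001110001011110
Gen 4 (rule 124): 011101011001110011
Gen 5 (rule 165): 001011100000100000
Gen 6 (rule 124): 001110110000110000

Answer: 001110110000110000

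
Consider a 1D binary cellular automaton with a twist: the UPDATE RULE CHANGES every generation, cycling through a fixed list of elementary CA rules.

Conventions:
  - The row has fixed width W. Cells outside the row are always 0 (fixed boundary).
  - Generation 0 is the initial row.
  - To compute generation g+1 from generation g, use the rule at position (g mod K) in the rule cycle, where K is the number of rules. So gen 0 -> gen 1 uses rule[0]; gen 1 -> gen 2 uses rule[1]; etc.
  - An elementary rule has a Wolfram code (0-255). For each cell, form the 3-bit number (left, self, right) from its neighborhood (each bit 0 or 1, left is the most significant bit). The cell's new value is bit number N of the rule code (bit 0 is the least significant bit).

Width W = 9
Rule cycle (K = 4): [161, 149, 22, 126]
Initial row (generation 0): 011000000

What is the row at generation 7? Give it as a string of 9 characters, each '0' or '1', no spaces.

Answer: 001001000

Derivation:
Gen 0: 011000000
Gen 1 (rule 161): 000011111
Gen 2 (rule 149): 111001110
Gen 3 (rule 22): 000110001
Gen 4 (rule 126): 001111011
Gen 5 (rule 161): 100110100
Gen 6 (rule 149): 110000111
Gen 7 (rule 22): 001001000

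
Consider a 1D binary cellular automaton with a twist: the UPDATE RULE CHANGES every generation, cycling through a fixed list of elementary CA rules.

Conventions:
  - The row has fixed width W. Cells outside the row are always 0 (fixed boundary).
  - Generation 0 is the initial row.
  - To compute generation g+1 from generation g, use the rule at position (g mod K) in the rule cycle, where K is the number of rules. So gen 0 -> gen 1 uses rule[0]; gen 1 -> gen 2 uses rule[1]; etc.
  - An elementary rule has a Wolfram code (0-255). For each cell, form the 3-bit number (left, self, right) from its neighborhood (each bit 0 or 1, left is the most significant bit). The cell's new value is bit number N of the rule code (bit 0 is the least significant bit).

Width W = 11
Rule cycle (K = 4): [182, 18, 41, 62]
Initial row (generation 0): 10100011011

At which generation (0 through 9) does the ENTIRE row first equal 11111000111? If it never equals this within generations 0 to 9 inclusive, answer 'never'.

Gen 0: 10100011011
Gen 1 (rule 182): 11110100100
Gen 2 (rule 18): 00000011010
Gen 3 (rule 41): 11111010100
Gen 4 (rule 62): 10000111110
Gen 5 (rule 182): 11001011101
Gen 6 (rule 18): 00110000000
Gen 7 (rule 41): 10100111111
Gen 8 (rule 62): 11111100000
Gen 9 (rule 182): 01111010000

Answer: never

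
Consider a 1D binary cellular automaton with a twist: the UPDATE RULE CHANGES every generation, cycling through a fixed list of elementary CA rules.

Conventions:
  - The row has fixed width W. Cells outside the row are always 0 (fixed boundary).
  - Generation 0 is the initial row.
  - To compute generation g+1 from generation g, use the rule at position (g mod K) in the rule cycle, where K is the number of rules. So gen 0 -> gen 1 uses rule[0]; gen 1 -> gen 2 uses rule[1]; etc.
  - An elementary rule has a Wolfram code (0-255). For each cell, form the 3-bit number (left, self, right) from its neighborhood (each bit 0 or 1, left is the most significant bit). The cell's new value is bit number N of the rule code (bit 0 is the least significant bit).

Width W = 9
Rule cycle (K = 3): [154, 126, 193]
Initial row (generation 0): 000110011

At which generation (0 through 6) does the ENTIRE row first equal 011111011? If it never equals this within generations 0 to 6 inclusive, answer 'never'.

Answer: 2

Derivation:
Gen 0: 000110011
Gen 1 (rule 154): 001101110
Gen 2 (rule 126): 011111011
Gen 3 (rule 193): 001111001
Gen 4 (rule 154): 011110110
Gen 5 (rule 126): 110011111
Gen 6 (rule 193): 010001111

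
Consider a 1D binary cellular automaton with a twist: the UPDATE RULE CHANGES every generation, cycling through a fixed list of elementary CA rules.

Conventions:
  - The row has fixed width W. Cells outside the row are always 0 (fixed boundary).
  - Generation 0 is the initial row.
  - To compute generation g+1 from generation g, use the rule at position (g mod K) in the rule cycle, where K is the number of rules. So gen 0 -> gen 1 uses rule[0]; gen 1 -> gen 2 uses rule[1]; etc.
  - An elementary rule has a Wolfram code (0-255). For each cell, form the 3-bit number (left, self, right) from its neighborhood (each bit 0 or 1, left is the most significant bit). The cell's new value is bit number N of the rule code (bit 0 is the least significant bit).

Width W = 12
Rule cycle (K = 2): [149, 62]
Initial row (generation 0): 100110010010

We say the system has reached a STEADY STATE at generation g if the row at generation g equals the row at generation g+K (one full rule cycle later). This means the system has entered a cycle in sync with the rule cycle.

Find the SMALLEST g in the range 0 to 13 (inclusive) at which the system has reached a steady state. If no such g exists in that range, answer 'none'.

Gen 0: 100110010010
Gen 1 (rule 149): 110001011011
Gen 2 (rule 62): 101011110110
Gen 3 (rule 149): 101001100001
Gen 4 (rule 62): 111111010011
Gen 5 (rule 149): 011110011000
Gen 6 (rule 62): 110001110100
Gen 7 (rule 149): 001100100111
Gen 8 (rule 62): 011011111100
Gen 9 (rule 149): 000001111011
Gen 10 (rule 62): 000011000110
Gen 11 (rule 149): 111000110001
Gen 12 (rule 62): 100101101011
Gen 13 (rule 149): 110100001000
Gen 14 (rule 62): 101110011100
Gen 15 (rule 149): 100101001011

Answer: none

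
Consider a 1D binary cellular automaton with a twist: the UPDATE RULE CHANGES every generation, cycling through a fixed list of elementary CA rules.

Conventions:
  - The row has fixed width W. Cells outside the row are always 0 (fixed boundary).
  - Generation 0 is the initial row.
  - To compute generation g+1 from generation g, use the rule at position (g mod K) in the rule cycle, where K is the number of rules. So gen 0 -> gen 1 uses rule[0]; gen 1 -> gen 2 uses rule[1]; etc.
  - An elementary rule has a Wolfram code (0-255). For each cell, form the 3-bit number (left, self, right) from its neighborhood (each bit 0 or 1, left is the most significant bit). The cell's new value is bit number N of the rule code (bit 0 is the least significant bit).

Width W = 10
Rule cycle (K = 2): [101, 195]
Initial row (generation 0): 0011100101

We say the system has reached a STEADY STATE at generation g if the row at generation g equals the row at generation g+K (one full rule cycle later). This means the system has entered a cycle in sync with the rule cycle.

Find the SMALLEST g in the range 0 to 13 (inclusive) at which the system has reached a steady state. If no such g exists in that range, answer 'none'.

Answer: none

Derivation:
Gen 0: 0011100101
Gen 1 (rule 101): 1000100111
Gen 2 (rule 195): 0011001011
Gen 3 (rule 101): 1001001101
Gen 4 (rule 195): 0010010100
Gen 5 (rule 101): 1010011101
Gen 6 (rule 195): 0000101100
Gen 7 (rule 101): 1110110101
Gen 8 (rule 195): 0110010000
Gen 9 (rule 101): 0010010111
Gen 10 (rule 195): 1100100011
Gen 11 (rule 101): 0100101001
Gen 12 (rule 195): 1001000010
Gen 13 (rule 101): 1001011010
Gen 14 (rule 195): 0010001000
Gen 15 (rule 101): 1010101011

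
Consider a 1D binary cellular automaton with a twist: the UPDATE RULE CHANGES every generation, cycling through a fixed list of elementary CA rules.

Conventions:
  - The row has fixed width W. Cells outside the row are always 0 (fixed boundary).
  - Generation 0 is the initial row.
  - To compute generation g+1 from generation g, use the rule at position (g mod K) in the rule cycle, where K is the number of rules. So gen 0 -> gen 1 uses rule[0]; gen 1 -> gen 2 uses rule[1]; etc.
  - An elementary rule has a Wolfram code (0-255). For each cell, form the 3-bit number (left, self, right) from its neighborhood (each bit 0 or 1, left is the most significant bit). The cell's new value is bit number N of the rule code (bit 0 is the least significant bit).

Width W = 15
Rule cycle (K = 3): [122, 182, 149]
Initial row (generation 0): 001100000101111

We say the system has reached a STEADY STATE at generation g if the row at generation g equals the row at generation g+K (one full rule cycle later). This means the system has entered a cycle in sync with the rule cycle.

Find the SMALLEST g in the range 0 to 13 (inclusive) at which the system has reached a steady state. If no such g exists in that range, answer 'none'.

Gen 0: 001100000101111
Gen 1 (rule 122): 011110001011001
Gen 2 (rule 182): 101101011100111
Gen 3 (rule 149): 100001001010010
Gen 4 (rule 122): 010010110101101
Gen 5 (rule 182): 111111001110011
Gen 6 (rule 149): 011110100101000
Gen 7 (rule 122): 110011011010100
Gen 8 (rule 182): 001100100111110
Gen 9 (rule 149): 100010110011101
Gen 10 (rule 122): 010101111110110
Gen 11 (rule 182): 111110111101001
Gen 12 (rule 149): 011100011001101
Gen 13 (rule 122): 110110111111110
Gen 14 (rule 182): 001001011111101
Gen 15 (rule 149): 101101001111001
Gen 16 (rule 122): 011110111001110

Answer: none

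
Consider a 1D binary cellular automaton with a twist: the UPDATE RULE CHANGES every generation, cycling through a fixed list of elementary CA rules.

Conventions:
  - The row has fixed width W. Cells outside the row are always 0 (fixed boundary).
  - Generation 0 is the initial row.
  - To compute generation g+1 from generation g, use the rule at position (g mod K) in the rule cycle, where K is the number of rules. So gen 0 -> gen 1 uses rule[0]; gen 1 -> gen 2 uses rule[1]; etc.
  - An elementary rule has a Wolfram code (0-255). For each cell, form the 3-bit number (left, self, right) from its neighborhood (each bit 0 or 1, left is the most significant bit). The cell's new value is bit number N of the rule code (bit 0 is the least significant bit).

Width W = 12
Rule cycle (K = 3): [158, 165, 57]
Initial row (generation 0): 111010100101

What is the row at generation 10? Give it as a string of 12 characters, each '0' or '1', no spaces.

Answer: 111001010110

Derivation:
Gen 0: 111010100101
Gen 1 (rule 158): 110010111101
Gen 2 (rule 165): 000011011011
Gen 3 (rule 57): 111010110110
Gen 4 (rule 158): 110010100101
Gen 5 (rule 165): 000011100111
Gen 6 (rule 57): 111010010100
Gen 7 (rule 158): 110011110110
Gen 8 (rule 165): 000001101000
Gen 9 (rule 57): 111101010111
Gen 10 (rule 158): 111001010110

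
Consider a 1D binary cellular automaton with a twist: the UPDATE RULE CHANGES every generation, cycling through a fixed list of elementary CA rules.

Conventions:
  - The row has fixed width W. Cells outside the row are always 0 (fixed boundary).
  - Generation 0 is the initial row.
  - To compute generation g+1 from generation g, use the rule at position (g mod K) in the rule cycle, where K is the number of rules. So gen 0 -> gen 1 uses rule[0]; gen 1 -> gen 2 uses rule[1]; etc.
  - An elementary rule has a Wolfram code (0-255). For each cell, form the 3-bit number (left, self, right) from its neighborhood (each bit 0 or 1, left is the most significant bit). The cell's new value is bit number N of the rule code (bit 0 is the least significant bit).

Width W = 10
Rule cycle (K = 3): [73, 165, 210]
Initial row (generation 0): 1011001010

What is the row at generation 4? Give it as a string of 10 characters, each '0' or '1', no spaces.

Answer: 0000001001

Derivation:
Gen 0: 1011001010
Gen 1 (rule 73): 0011000000
Gen 2 (rule 165): 1000011111
Gen 3 (rule 210): 0100101111
Gen 4 (rule 73): 0000001001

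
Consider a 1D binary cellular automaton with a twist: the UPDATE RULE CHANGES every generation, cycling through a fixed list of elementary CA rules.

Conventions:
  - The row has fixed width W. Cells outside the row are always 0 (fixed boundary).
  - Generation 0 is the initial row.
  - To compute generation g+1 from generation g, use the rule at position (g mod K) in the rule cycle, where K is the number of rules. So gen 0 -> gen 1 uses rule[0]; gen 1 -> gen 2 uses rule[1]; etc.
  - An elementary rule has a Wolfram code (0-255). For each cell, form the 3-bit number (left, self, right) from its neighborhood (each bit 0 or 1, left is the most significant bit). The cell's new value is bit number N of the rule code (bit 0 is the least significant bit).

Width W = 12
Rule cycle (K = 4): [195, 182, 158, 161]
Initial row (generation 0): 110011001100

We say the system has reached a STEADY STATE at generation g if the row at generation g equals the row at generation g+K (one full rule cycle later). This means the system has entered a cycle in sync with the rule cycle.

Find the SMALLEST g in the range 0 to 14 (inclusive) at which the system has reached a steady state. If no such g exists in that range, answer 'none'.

Answer: none

Derivation:
Gen 0: 110011001100
Gen 1 (rule 195): 010101010101
Gen 2 (rule 182): 111111111111
Gen 3 (rule 158): 111111111110
Gen 4 (rule 161): 011111111100
Gen 5 (rule 195): 101111111101
Gen 6 (rule 182): 110111111011
Gen 7 (rule 158): 100111110010
Gen 8 (rule 161): 000011100000
Gen 9 (rule 195): 111101101111
Gen 10 (rule 182): 011010010110
Gen 11 (rule 158): 110011110101
Gen 12 (rule 161): 000001101010
Gen 13 (rule 195): 111110100000
Gen 14 (rule 182): 011101110000
Gen 15 (rule 158): 111001101000
Gen 16 (rule 161): 010000010011
Gen 17 (rule 195): 100111100101
Gen 18 (rule 182): 111011011111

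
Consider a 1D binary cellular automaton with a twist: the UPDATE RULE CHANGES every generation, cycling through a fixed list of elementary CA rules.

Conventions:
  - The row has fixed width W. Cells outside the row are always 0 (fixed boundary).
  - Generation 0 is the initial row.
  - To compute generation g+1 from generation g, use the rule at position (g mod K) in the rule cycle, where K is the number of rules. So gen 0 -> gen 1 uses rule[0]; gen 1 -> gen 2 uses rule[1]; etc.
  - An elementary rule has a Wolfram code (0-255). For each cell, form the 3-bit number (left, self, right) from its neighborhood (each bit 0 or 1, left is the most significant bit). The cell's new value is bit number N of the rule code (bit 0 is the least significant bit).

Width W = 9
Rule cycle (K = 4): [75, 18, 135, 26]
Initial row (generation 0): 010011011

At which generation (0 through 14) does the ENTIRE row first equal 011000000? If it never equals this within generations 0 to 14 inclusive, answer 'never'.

Gen 0: 010011011
Gen 1 (rule 75): 100111011
Gen 2 (rule 18): 011000000
Gen 3 (rule 135): 100011111
Gen 4 (rule 26): 010110000
Gen 5 (rule 75): 100110111
Gen 6 (rule 18): 011000000
Gen 7 (rule 135): 100011111
Gen 8 (rule 26): 010110000
Gen 9 (rule 75): 100110111
Gen 10 (rule 18): 011000000
Gen 11 (rule 135): 100011111
Gen 12 (rule 26): 010110000
Gen 13 (rule 75): 100110111
Gen 14 (rule 18): 011000000

Answer: 2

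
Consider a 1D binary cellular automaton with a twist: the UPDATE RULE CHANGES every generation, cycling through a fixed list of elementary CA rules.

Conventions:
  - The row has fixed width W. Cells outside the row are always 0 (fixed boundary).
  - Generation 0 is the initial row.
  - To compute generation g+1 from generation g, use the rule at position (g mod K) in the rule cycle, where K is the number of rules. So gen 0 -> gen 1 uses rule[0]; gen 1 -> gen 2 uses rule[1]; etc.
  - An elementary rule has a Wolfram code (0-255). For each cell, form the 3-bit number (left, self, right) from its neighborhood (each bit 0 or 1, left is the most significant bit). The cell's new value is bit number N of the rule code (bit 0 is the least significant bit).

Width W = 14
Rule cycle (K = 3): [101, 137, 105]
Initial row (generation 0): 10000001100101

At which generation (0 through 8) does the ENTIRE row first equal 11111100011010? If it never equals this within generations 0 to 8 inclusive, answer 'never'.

Gen 0: 10000001100101
Gen 1 (rule 101): 10111100100111
Gen 2 (rule 137): 00111000000110
Gen 3 (rule 105): 10101011110110
Gen 4 (rule 101): 11111100011010
Gen 5 (rule 137): 11111001010000
Gen 6 (rule 105): 10001000100111
Gen 7 (rule 101): 10101010100001
Gen 8 (rule 137): 00000000001100

Answer: 4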